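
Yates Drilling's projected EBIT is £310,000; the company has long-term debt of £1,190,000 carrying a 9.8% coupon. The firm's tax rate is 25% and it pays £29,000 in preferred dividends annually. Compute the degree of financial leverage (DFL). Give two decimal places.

Interest = £116,620.00.
Pre-tax preferred-dividend burden = £29,000 ÷ (1 − 0.25) = £38,666.67.
DFL = EBIT ÷ [EBIT − I − D_p/(1−t)] = £310,000 ÷ [£310,000 − £116,620.00 − £38,666.67] = £310,000 ÷ £154,713.33 = 2.0037.

2.00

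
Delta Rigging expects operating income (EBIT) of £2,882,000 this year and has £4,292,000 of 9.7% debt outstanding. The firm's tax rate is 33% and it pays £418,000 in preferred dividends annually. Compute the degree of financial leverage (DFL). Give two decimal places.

Annual interest charges come to £416,324.00.
Pre-tax preferred-dividend burden = £418,000 ÷ (1 − 0.33) = £623,880.60.
DFL = EBIT ÷ [EBIT − I − D_p/(1−t)] = £2,882,000 ÷ [£2,882,000 − £416,324.00 − £623,880.60] = £2,882,000 ÷ £1,841,795.40 = 1.5648.

1.56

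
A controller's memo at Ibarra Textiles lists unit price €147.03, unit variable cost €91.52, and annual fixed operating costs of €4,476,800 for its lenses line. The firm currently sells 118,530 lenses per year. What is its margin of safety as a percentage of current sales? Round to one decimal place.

Each unit contributes €147.03 − €91.52 = €55.51. Break-even units = €4,476,800 ÷ €55.51 = 80,648.53; break-even revenue = 80,648.53 × €147.03 = €11,857,753.63.
Current sales = 118,530 × €147.03 = €17,427,465.90.
Margin of safety = (€17,427,465.90 − €11,857,753.63) ÷ €17,427,465.90 = 32.0%.

32.0%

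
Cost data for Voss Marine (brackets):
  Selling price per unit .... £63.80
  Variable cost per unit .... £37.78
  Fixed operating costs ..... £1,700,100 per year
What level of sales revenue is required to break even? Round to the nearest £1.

£4,168,577

CM per unit = £63.80 − £37.78 = £26.02; CM ratio = £26.02 / £63.80 = 0.4078.
Break-even revenue = fixed costs × price ÷ CM = £1,700,100 × £63.80 ÷ £26.02 = £4,168,577.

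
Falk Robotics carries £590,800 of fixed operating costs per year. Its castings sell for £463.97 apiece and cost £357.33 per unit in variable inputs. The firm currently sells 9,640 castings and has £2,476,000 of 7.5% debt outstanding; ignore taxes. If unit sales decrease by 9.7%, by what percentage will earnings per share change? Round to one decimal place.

Total contribution margin = 9,640 × £106.64 = £1,028,009.60.
Operating income = contribution − fixed costs = £1,028,009.60 − £590,800 = £437,209.60.
After interest of £185,700.00, pre-tax earnings = £251,509.60.
Degree of combined leverage = contribution ÷ (EBIT − I) = £1,028,009.60 ÷ £251,509.60 = 4.0874.
%ΔEPS = DCL × %ΔSales = 4.0874 × -9.7% = -39.6%.

-39.6%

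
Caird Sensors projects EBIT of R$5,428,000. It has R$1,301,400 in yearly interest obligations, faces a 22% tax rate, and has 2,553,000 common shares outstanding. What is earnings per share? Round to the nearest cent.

Pre-tax income = R$5,428,000 − R$1,301,400.00 = R$4,126,600.00.
After tax at 22%: net income = R$4,126,600.00 × 0.78 = R$3,218,748.00.
EPS = R$3,218,748.00 ÷ 2,553,000 = R$1.26.

R$1.26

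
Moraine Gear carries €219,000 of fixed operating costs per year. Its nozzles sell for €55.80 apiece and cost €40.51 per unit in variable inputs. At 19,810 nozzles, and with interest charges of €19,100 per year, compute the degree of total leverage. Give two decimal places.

4.67

Contribution at this volume is 19,810 × €15.29 = €302,894.90.
Operating income = contribution − fixed costs = €302,894.90 − €219,000 = €83,894.90. Interest = €19,100.00.
DOL = €302,894.90 ÷ €83,894.90 = 3.6104; DFL = €83,894.90 ÷ €64,794.90 = 1.2948.
DCL = DOL × DFL = 3.6104 × 1.2948 = 4.6747.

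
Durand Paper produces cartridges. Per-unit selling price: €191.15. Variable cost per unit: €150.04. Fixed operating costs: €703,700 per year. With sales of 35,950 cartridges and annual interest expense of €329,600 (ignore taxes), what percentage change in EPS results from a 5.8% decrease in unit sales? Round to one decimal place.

-19.3%

Total contribution margin = 35,950 × €41.11 = €1,477,904.50.
EBIT = €1,477,904.50 − €703,700 = €774,204.50.
Interest = €329,600.00, so EBIT − I = €444,604.50.
DCL = total CM / (EBIT − I) = €1,477,904.50 / €444,604.50 = 3.3241.
%ΔEPS = DCL × %ΔSales = 3.3241 × -5.8% = -19.3%.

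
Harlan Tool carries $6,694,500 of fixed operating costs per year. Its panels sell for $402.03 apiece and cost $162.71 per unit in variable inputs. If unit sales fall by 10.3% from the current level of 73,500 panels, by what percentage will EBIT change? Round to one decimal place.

-16.6%

At 73,500 units, contribution = 73,500 × $239.32 = $17,590,020.00.
EBIT = $17,590,020.00 − $6,694,500 = $10,895,520.00.
DOL = contribution ÷ EBIT = $17,590,020.00 ÷ $10,895,520.00 = 1.6144.
So EBIT moves 1.6144 × (-10.3%) = -16.6%.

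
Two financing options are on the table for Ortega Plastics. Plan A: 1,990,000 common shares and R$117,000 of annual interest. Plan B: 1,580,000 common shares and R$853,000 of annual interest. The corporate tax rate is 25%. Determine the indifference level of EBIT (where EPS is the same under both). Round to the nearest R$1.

At indifference, (EBIT − 117,000)(1 − t)/1,990,000 = (EBIT − 853,000)(1 − t)/1,580,000.
The (1 − t) factor cancels: (EBIT − 117,000) × 1,580,000 = (EBIT − 853,000) × 1,990,000.
Solving, EBIT = (853,000·1,990,000 − 117,000·1,580,000) / (1,990,000 − 1,580,000) = 1,512,610,000,000 / 410,000 = 3,689,292.68.

R$3,689,293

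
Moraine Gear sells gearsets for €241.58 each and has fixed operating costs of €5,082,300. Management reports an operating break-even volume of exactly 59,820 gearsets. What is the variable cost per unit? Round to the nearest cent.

€156.62

Contribution per unit must be FC / Q = €5,082,300 / 59,820 = €84.9599.
Hence VC = price − CM = €241.58 − €84.9599 = €156.62.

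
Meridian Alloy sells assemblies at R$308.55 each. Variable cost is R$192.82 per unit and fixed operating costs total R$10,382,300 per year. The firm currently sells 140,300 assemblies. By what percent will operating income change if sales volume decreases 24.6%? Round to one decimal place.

-68.2%

At 140,300 units, contribution = 140,300 × R$115.73 = R$16,236,919.00.
EBIT = R$16,236,919.00 − R$10,382,300 = R$5,854,619.00.
So DOL = total CM / EBIT = R$16,236,919.00 / R$5,854,619.00 = 2.7734.
%ΔEBIT = DOL × %ΔSales = 2.7734 × -24.6% = -68.2%.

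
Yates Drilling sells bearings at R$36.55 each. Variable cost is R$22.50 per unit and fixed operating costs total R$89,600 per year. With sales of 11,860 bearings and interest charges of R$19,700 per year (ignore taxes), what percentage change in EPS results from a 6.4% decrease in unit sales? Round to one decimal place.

-18.6%

Contribution at this volume is 11,860 × R$14.05 = R$166,633.00.
EBIT = R$166,633.00 − R$89,600 = R$77,033.00.
Interest = R$19,700.00, so EBIT − I = R$57,333.00.
Degree of combined leverage = contribution ÷ (EBIT − I) = R$166,633.00 ÷ R$57,333.00 = 2.9064.
%ΔEPS = DCL × %ΔSales = 2.9064 × -6.4% = -18.6%.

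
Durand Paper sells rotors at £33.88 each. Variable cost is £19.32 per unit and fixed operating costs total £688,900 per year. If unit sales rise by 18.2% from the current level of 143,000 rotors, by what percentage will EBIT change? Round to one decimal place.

+27.2%

At 143,000 units, contribution = 143,000 × £14.56 = £2,082,080.00.
Subtracting fixed costs: EBIT = £2,082,080.00 − £688,900 = £1,393,180.00.
So DOL = total CM / EBIT = £2,082,080.00 / £1,393,180.00 = 1.4945.
%ΔEBIT = DOL × %ΔSales = 1.4945 × +18.2% = +27.2%.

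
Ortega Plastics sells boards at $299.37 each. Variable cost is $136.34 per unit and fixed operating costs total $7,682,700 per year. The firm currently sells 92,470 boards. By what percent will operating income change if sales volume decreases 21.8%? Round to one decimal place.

-44.5%

At 92,470 units, contribution = 92,470 × $163.03 = $15,075,384.10.
Operating income = contribution − fixed costs = $15,075,384.10 − $7,682,700 = $7,392,684.10.
So DOL = total CM / EBIT = $15,075,384.10 / $7,392,684.10 = 2.0392.
So EBIT moves 2.0392 × (-21.8%) = -44.5%.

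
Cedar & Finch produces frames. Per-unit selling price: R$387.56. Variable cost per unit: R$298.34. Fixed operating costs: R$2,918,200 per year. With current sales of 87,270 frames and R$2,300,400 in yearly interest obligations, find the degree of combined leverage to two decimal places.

3.03

At 87,270 units, contribution = 87,270 × R$89.22 = R$7,786,229.40.
Subtracting fixed costs: EBIT = R$7,786,229.40 − R$2,918,200 = R$4,868,029.40. Interest = R$2,300,400.00, so EBIT − I = R$2,567,629.40.
DCL = contribution ÷ (EBIT − I) = R$7,786,229.40 ÷ R$2,567,629.40 = 3.0325.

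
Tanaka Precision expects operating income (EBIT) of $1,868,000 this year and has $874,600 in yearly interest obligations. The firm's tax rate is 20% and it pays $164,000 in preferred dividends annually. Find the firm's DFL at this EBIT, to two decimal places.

Annual interest charges come to $874,600.00.
Pre-tax preferred-dividend burden = $164,000 ÷ (1 − 0.20) = $205,000.00.
DFL = EBIT ÷ [EBIT − I − D_p/(1−t)] = $1,868,000 ÷ [$1,868,000 − $874,600.00 − $205,000.00] = $1,868,000 ÷ $788,400.00 = 2.3694.

2.37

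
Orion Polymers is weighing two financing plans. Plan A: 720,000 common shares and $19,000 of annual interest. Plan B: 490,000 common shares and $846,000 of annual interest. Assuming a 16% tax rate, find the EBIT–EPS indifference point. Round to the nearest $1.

Set EPS_A = EPS_B: (EBIT − $19,000)(1 − 0.16) ÷ 720,000 = (EBIT − $846,000)(1 − 0.16) ÷ 490,000.
The (1 − t) factor cancels: (EBIT − 19,000) × 490,000 = (EBIT − 846,000) × 720,000.
Solving, EBIT = (846,000·720,000 − 19,000·490,000) / (720,000 − 490,000) = 599,810,000,000 / 230,000 = 2,607,869.57.

$2,607,870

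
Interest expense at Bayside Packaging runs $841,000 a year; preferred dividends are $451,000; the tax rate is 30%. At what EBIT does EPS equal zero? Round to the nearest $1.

Preferred dividends are paid after tax, so their pre-tax equivalent is $451,000 ÷ (1 − 0.30) = $644,285.71.
Financial break-even EBIT = interest + D_p ÷ (1 − t) = $841,000 + $644,285.71 = $1,485,285.71.

$1,485,286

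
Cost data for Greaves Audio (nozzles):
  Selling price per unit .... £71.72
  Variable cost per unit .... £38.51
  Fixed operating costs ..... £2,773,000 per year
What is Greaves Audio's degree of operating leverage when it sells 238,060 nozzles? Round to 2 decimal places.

Contribution at this volume is 238,060 × £33.21 = £7,905,972.60.
Operating income = contribution − fixed costs = £7,905,972.60 − £2,773,000 = £5,132,972.60.
So DOL = total CM / EBIT = £7,905,972.60 / £5,132,972.60 = 1.5402.

1.54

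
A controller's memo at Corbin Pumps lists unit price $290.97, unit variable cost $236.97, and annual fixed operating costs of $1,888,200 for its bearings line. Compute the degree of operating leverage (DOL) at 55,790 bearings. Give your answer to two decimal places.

Contribution at this volume is 55,790 × $54.00 = $3,012,660.00.
Operating income = contribution − fixed costs = $3,012,660.00 − $1,888,200 = $1,124,460.00.
So DOL = total CM / EBIT = $3,012,660.00 / $1,124,460.00 = 2.6792.

2.68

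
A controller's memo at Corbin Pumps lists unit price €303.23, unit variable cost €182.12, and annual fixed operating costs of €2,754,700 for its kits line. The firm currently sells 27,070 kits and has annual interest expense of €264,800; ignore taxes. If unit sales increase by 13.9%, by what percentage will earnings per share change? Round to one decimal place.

+176.0%

At 27,070 units, contribution = 27,070 × €121.11 = €3,278,447.70.
Operating income = contribution − fixed costs = €3,278,447.70 − €2,754,700 = €523,747.70.
After interest of €264,800.00, pre-tax earnings = €258,947.70.
Degree of combined leverage = contribution ÷ (EBIT − I) = €3,278,447.70 ÷ €258,947.70 = 12.6607.
EPS therefore changes by 12.6607 × (+13.9%) = +176.0%.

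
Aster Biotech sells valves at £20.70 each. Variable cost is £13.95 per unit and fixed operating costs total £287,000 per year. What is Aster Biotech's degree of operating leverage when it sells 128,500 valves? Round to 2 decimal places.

Total contribution margin = 128,500 × £6.75 = £867,375.00.
Operating income = contribution − fixed costs = £867,375.00 − £287,000 = £580,375.00.
So DOL = total CM / EBIT = £867,375.00 / £580,375.00 = 1.4945.

1.49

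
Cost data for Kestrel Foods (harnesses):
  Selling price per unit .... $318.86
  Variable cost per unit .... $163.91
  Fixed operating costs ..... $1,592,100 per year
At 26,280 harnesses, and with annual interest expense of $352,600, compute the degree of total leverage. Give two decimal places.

Contribution at this volume is 26,280 × $154.95 = $4,072,086.00.
Operating income = contribution − fixed costs = $4,072,086.00 − $1,592,100 = $2,479,986.00. Interest = $352,600.00.
DOL = $4,072,086.00 ÷ $2,479,986.00 = 1.6420; DFL = $2,479,986.00 ÷ $2,127,386.00 = 1.1657.
DCL = DOL × DFL = 1.6420 × 1.1657 = 1.9141.

1.91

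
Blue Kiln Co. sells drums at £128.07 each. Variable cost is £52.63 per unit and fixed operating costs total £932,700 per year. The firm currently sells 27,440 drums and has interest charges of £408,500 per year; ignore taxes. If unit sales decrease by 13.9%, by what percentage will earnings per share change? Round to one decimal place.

Contribution at this volume is 27,440 × £75.44 = £2,070,073.60.
EBIT = £2,070,073.60 − £932,700 = £1,137,373.60.
After interest of £408,500.00, pre-tax earnings = £728,873.60.
DCL = total CM / (EBIT − I) = £2,070,073.60 / £728,873.60 = 2.8401.
EPS therefore changes by 2.8401 × (-13.9%) = -39.5%.

-39.5%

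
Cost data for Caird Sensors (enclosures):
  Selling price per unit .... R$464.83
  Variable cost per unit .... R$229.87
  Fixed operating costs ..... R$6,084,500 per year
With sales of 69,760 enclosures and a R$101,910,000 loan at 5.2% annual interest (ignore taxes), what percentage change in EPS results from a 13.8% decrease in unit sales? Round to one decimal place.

At 69,760 units, contribution = 69,760 × R$234.96 = R$16,390,809.60.
Subtracting fixed costs: EBIT = R$16,390,809.60 − R$6,084,500 = R$10,306,309.60.
Interest = R$5,299,320.00, so EBIT − I = R$5,006,989.60.
Degree of combined leverage = contribution ÷ (EBIT − I) = R$16,390,809.60 ÷ R$5,006,989.60 = 3.2736.
EPS therefore changes by 3.2736 × (-13.8%) = -45.2%.

-45.2%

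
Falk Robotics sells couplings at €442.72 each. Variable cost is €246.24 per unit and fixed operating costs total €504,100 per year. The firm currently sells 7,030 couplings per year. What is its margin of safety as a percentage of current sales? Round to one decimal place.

Each unit contributes €442.72 − €246.24 = €196.48. Break-even units = €504,100 ÷ €196.48 = 2,565.66; break-even revenue = 2,565.66 × €442.72 = €1,135,867.02.
Current sales = 7,030 × €442.72 = €3,112,321.60.
Margin of safety = (€3,112,321.60 − €1,135,867.02) ÷ €3,112,321.60 = 63.5%.

63.5%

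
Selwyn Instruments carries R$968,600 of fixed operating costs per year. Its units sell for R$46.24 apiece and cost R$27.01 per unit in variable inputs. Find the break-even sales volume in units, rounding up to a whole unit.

Unit CM = price − variable cost = R$46.24 − R$27.01 = R$19.23.
Break-even Q = R$968,600 / R$19.23 = 50,369.21 → 50,370 units.

50,370 units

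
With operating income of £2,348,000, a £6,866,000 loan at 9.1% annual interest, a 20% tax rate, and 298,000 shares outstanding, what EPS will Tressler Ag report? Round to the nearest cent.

Interest = £624,806.00, so EBT = £2,348,000 − £624,806.00 = £1,723,194.00.
Net income = £1,723,194.00 × (1 − 0.20) = £1,378,555.20.
EPS = £1,378,555.20 ÷ 298,000 = £4.63.

£4.63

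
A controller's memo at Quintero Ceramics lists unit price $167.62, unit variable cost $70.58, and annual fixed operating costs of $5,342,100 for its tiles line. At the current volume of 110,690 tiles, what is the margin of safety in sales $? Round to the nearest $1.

$9,326,294

Unit CM = price − variable cost = $167.62 − $70.58 = $97.04. Break-even units = $5,342,100 ÷ $97.04 = 55,050.49; break-even revenue = 55,050.49 × $167.62 = $9,227,563.91.
Current sales = 110,690 × $167.62 = $18,553,857.80.
Margin of safety = $18,553,857.80 − $9,227,563.91 = $9,326,294.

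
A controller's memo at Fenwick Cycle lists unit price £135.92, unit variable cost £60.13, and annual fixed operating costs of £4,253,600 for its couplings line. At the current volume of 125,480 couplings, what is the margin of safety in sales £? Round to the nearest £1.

£9,426,936

Unit CM = price − variable cost = £135.92 − £60.13 = £75.79. Break-even units = £4,253,600 ÷ £75.79 = 56,123.50; break-even revenue = 56,123.50 × £135.92 = £7,628,306.00.
Actual sales revenue = 125,480 × £135.92 = £17,055,241.60.
Margin of safety = £17,055,241.60 − £7,628,306.00 = £9,426,936.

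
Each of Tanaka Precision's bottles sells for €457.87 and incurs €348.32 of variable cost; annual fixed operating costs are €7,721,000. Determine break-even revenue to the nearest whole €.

Contribution margin per unit = €457.87 − €348.32 = €109.55, a CM ratio of €109.55 ÷ €457.87 = 0.2393.
Break-even revenue = fixed costs × price ÷ CM = €7,721,000 × €457.87 ÷ €109.55 = €32,270,327.

€32,270,327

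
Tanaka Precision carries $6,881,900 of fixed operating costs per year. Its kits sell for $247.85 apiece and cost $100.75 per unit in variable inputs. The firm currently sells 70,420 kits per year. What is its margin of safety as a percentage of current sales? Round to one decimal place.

Unit CM = price − variable cost = $247.85 − $100.75 = $147.10. Break-even units = $6,881,900 ÷ $147.10 = 46,783.82; break-even revenue = 46,783.82 × $247.85 = $11,595,369.92.
Current sales = 70,420 × $247.85 = $17,453,597.00.
Margin of safety = ($17,453,597.00 − $11,595,369.92) ÷ $17,453,597.00 = 33.6%.

33.6%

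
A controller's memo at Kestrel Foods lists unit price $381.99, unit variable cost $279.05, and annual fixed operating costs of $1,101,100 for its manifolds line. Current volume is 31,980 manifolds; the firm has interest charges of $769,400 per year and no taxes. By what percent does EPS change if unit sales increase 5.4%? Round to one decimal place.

+12.5%

Contribution at this volume is 31,980 × $102.94 = $3,292,021.20.
Operating income = contribution − fixed costs = $3,292,021.20 − $1,101,100 = $2,190,921.20.
Interest = $769,400.00, so EBIT − I = $1,421,521.20.
DCL = total CM / (EBIT − I) = $3,292,021.20 / $1,421,521.20 = 2.3158.
%ΔEPS = DCL × %ΔSales = 2.3158 × +5.4% = +12.5%.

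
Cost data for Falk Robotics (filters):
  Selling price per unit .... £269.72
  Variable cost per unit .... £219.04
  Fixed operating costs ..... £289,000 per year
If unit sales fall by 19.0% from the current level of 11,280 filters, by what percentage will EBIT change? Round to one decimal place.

-38.4%

Contribution at this volume is 11,280 × £50.68 = £571,670.40.
EBIT = £571,670.40 − £289,000 = £282,670.40.
So DOL = total CM / EBIT = £571,670.40 / £282,670.40 = 2.0224.
Operating income changes by 2.0224 × -19.0% = -38.4%.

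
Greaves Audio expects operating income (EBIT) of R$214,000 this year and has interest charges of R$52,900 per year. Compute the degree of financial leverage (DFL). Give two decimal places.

1.33

Interest = R$52,900.00.
Degree of financial leverage = EBIT / (EBIT − interest) = R$214,000 / R$161,100.00 = 1.3284.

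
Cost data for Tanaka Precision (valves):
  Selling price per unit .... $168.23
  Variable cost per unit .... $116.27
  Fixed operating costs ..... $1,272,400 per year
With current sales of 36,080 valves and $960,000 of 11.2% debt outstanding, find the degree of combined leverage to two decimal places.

Contribution at this volume is 36,080 × $51.96 = $1,874,716.80.
Operating income = contribution − fixed costs = $1,874,716.80 − $1,272,400 = $602,316.80. Interest = $107,520.00.
DOL = $1,874,716.80 ÷ $602,316.80 = 3.1125; DFL = $602,316.80 ÷ $494,796.80 = 1.2173.
Combined leverage = 3.1125 × 1.2173 = 3.7888.

3.79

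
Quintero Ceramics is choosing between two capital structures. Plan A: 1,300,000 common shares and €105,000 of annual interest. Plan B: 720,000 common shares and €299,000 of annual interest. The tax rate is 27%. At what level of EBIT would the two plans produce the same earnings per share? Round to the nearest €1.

€539,828

Set EPS_A = EPS_B: (EBIT − €105,000)(1 − 0.27) ÷ 1,300,000 = (EBIT − €299,000)(1 − 0.27) ÷ 720,000.
Cancelling (1 − t) and cross-multiplying: 720,000·(EBIT − 105,000) = 1,300,000·(EBIT − 299,000).
EBIT × (1,300,000 − 720,000) = 299,000 × 1,300,000 − 105,000 × 720,000 = 313,100,000,000, so EBIT = 313,100,000,000 ÷ 580,000 = 539,827.59.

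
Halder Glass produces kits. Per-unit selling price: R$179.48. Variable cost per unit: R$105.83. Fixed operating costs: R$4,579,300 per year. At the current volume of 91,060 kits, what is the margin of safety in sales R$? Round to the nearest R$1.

R$5,184,009

Each unit contributes R$179.48 − R$105.83 = R$73.65. Break-even units = R$4,579,300 ÷ R$73.65 = 62,176.51; break-even revenue = 62,176.51 × R$179.48 = R$11,159,440.11.
Actual sales revenue = 91,060 × R$179.48 = R$16,343,448.80.
Margin of safety = R$16,343,448.80 − R$11,159,440.11 = R$5,184,009.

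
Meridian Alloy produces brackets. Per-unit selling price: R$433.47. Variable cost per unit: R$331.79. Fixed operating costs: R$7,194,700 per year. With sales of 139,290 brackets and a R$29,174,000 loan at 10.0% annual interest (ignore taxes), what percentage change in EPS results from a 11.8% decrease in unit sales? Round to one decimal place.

At 139,290 units, contribution = 139,290 × R$101.68 = R$14,163,007.20.
Operating income = contribution − fixed costs = R$14,163,007.20 − R$7,194,700 = R$6,968,307.20.
After interest of R$2,917,400.00, pre-tax earnings = R$4,050,907.20.
DCL = total CM / (EBIT − I) = R$14,163,007.20 / R$4,050,907.20 = 3.4963.
%ΔEPS = DCL × %ΔSales = 3.4963 × -11.8% = -41.3%.

-41.3%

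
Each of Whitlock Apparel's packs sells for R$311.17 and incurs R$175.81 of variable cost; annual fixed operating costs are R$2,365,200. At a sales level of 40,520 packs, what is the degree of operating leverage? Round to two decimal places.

At 40,520 units, contribution = 40,520 × R$135.36 = R$5,484,787.20.
EBIT = R$5,484,787.20 − R$2,365,200 = R$3,119,587.20.
Degree of operating leverage = R$5,484,787.20 / R$3,119,587.20 = 1.7582.

1.76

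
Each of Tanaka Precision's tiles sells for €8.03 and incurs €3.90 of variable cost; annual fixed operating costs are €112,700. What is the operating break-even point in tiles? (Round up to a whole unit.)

27,289 tiles

Contribution margin per unit = €8.03 − €3.90 = €4.13.
Break-even volume = fixed costs ÷ CM per unit = €112,700 ÷ €4.13 = 27,288.14, so 27,289 tiles.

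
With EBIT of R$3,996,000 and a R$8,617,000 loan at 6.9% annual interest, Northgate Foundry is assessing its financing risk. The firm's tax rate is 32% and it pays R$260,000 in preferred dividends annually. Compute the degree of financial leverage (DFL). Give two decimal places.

Interest = R$594,573.00.
Preferred dividends grossed up pre-tax: R$260,000 / (1 − 0.32) = R$382,352.94.
DFL = EBIT ÷ [EBIT − I − D_p/(1−t)] = R$3,996,000 ÷ [R$3,996,000 − R$594,573.00 − R$382,352.94] = R$3,996,000 ÷ R$3,019,074.06 = 1.3236.

1.32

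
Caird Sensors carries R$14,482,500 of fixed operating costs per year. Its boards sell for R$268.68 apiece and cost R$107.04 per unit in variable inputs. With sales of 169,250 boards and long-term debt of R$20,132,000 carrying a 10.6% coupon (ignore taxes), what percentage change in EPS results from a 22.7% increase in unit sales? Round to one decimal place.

+57.8%

At 169,250 units, contribution = 169,250 × R$161.64 = R$27,357,570.00.
Subtracting fixed costs: EBIT = R$27,357,570.00 − R$14,482,500 = R$12,875,070.00.
Interest = R$2,133,992.00, so EBIT − I = R$10,741,078.00.
DCL = total CM / (EBIT − I) = R$27,357,570.00 / R$10,741,078.00 = 2.5470.
%ΔEPS = DCL × %ΔSales = 2.5470 × +22.7% = +57.8%.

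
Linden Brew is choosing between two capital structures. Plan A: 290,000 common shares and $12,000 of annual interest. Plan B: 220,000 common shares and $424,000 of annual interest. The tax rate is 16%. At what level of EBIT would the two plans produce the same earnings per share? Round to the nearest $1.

$1,718,857

Set EPS_A = EPS_B: (EBIT − $12,000)(1 − 0.16) ÷ 290,000 = (EBIT − $424,000)(1 − 0.16) ÷ 220,000.
The (1 − t) factor cancels: (EBIT − 12,000) × 220,000 = (EBIT − 424,000) × 290,000.
Solving, EBIT = (424,000·290,000 − 12,000·220,000) / (290,000 − 220,000) = 120,320,000,000 / 70,000 = 1,718,857.14.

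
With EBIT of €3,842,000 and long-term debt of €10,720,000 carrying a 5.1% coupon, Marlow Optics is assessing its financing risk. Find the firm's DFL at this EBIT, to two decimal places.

1.17

Interest = €546,720.00.
Degree of financial leverage = EBIT / (EBIT − interest) = €3,842,000 / €3,295,280.00 = 1.1659.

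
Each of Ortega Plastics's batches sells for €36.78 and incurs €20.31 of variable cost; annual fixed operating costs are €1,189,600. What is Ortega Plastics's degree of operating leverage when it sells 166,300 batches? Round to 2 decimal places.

Total contribution margin = 166,300 × €16.47 = €2,738,961.00.
EBIT = €2,738,961.00 − €1,189,600 = €1,549,361.00.
So DOL = total CM / EBIT = €2,738,961.00 / €1,549,361.00 = 1.7678.

1.77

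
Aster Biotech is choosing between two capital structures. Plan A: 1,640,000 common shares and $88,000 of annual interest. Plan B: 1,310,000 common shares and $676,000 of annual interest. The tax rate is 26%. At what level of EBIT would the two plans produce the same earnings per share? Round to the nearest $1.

Set EPS_A = EPS_B: (EBIT − $88,000)(1 − 0.26) ÷ 1,640,000 = (EBIT − $676,000)(1 − 0.26) ÷ 1,310,000.
Cancelling (1 − t) and cross-multiplying: 1,310,000·(EBIT − 88,000) = 1,640,000·(EBIT − 676,000).
EBIT × (1,640,000 − 1,310,000) = 676,000 × 1,640,000 − 88,000 × 1,310,000 = 993,360,000,000, so EBIT = 993,360,000,000 ÷ 330,000 = 3,010,181.82.

$3,010,182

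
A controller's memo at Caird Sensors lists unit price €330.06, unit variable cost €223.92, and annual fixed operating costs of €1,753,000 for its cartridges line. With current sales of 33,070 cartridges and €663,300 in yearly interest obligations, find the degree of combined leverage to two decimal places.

Total contribution margin = 33,070 × €106.14 = €3,510,049.80.
EBIT = €3,510,049.80 − €1,753,000 = €1,757,049.80. Interest = €663,300.00, so EBIT − I = €1,093,749.80.
DCL = contribution ÷ (EBIT − I) = €3,510,049.80 ÷ €1,093,749.80 = 3.2092.

3.21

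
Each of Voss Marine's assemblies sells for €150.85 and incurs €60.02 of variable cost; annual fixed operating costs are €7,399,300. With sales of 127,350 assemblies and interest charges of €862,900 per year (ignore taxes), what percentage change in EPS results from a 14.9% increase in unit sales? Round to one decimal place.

Contribution at this volume is 127,350 × €90.83 = €11,567,200.50.
EBIT = €11,567,200.50 − €7,399,300 = €4,167,900.50.
Interest = €862,900.00, so EBIT − I = €3,305,000.50.
Degree of combined leverage = contribution ÷ (EBIT − I) = €11,567,200.50 ÷ €3,305,000.50 = 3.4999.
EPS therefore changes by 3.4999 × (+14.9%) = +52.1%.

+52.1%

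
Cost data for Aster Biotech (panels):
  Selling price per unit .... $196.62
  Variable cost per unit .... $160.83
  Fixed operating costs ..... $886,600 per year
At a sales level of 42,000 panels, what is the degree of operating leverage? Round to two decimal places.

At 42,000 units, contribution = 42,000 × $35.79 = $1,503,180.00.
Subtracting fixed costs: EBIT = $1,503,180.00 − $886,600 = $616,580.00.
DOL = contribution ÷ EBIT = $1,503,180.00 ÷ $616,580.00 = 2.4379.

2.44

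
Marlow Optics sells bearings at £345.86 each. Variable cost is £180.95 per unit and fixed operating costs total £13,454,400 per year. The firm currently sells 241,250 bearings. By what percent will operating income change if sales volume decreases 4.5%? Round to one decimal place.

Contribution at this volume is 241,250 × £164.91 = £39,784,537.50.
EBIT = £39,784,537.50 − £13,454,400 = £26,330,137.50.
Degree of operating leverage = £39,784,537.50 / £26,330,137.50 = 1.5110.
So EBIT moves 1.5110 × (-4.5%) = -6.8%.

-6.8%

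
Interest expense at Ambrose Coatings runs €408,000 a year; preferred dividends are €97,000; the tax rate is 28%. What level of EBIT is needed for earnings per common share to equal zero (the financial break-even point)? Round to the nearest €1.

Preferred dividends are paid after tax, so their pre-tax equivalent is €97,000 ÷ (1 − 0.28) = €134,722.22.
EPS = 0 when EBIT covers interest plus the pre-tax preferred burden: €408,000 + €134,722.22 = €542,722.22.

€542,722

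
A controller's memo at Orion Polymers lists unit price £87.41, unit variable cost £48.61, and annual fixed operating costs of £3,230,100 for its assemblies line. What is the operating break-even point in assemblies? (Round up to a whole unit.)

83,250 assemblies

Contribution margin per unit = £87.41 − £48.61 = £38.80.
Break-even volume = fixed costs ÷ CM per unit = £3,230,100 ÷ £38.80 = 83,250.00, so 83,250 assemblies.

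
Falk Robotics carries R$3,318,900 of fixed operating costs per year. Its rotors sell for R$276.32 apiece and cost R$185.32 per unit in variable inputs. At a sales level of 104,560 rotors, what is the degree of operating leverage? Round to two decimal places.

1.54

Contribution at this volume is 104,560 × R$91.00 = R$9,514,960.00.
EBIT = R$9,514,960.00 − R$3,318,900 = R$6,196,060.00.
DOL = contribution ÷ EBIT = R$9,514,960.00 ÷ R$6,196,060.00 = 1.5356.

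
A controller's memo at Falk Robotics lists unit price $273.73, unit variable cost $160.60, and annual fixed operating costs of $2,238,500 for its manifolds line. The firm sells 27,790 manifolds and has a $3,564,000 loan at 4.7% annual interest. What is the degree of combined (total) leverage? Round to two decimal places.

4.26

At 27,790 units, contribution = 27,790 × $113.13 = $3,143,882.70.
Operating income = contribution − fixed costs = $3,143,882.70 − $2,238,500 = $905,382.70. Interest = $167,508.00.
DOL = $3,143,882.70 ÷ $905,382.70 = 3.4724; DFL = $905,382.70 ÷ $737,874.70 = 1.2270.
DCL = DOL × DFL = 3.4724 × 1.2270 = 4.2606.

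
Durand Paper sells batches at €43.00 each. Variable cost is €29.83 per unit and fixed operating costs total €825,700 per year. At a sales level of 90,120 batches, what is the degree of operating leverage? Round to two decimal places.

Contribution at this volume is 90,120 × €13.17 = €1,186,880.40.
Operating income = contribution − fixed costs = €1,186,880.40 − €825,700 = €361,180.40.
DOL = contribution ÷ EBIT = €1,186,880.40 ÷ €361,180.40 = 3.2861.

3.29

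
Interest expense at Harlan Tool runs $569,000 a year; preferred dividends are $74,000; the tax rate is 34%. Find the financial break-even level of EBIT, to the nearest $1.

Grossing the preferred dividend up to pre-tax terms: $74,000 / (1 − 0.34) = $112,121.21.
EPS = 0 when EBIT covers interest plus the pre-tax preferred burden: $569,000 + $112,121.21 = $681,121.21.

$681,121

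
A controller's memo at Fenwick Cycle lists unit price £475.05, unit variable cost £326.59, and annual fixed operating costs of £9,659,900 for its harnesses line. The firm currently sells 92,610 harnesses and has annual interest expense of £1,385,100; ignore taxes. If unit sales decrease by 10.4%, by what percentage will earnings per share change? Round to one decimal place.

-52.9%

At 92,610 units, contribution = 92,610 × £148.46 = £13,748,880.60.
Operating income = contribution − fixed costs = £13,748,880.60 − £9,659,900 = £4,088,980.60.
After interest of £1,385,100.00, pre-tax earnings = £2,703,880.60.
Degree of combined leverage = contribution ÷ (EBIT − I) = £13,748,880.60 ÷ £2,703,880.60 = 5.0849.
%ΔEPS = DCL × %ΔSales = 5.0849 × -10.4% = -52.9%.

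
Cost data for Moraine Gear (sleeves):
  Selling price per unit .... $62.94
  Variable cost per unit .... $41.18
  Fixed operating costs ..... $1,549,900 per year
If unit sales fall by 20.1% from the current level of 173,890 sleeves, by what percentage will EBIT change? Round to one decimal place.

-34.0%

At 173,890 units, contribution = 173,890 × $21.76 = $3,783,846.40.
EBIT = $3,783,846.40 − $1,549,900 = $2,233,946.40.
Degree of operating leverage = $3,783,846.40 / $2,233,946.40 = 1.6938.
%ΔEBIT = DOL × %ΔSales = 1.6938 × -20.1% = -34.0%.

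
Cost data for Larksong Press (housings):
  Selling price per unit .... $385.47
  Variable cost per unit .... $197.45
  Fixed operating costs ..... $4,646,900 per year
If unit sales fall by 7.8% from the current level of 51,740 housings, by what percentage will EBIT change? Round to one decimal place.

-14.9%

Contribution at this volume is 51,740 × $188.02 = $9,728,154.80.
EBIT = $9,728,154.80 − $4,646,900 = $5,081,254.80.
Degree of operating leverage = $9,728,154.80 / $5,081,254.80 = 1.9145.
Operating income changes by 1.9145 × -7.8% = -14.9%.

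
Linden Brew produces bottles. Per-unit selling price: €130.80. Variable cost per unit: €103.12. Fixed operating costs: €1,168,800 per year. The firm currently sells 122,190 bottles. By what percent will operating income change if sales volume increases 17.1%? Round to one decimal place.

+26.1%

At 122,190 units, contribution = 122,190 × €27.68 = €3,382,219.20.
Subtracting fixed costs: EBIT = €3,382,219.20 − €1,168,800 = €2,213,419.20.
Degree of operating leverage = €3,382,219.20 / €2,213,419.20 = 1.5281.
%ΔEBIT = DOL × %ΔSales = 1.5281 × +17.1% = +26.1%.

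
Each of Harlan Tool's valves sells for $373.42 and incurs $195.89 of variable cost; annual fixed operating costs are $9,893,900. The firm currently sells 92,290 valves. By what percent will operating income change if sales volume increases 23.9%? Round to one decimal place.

+60.3%

At 92,290 units, contribution = 92,290 × $177.53 = $16,384,243.70.
EBIT = $16,384,243.70 − $9,893,900 = $6,490,343.70.
Degree of operating leverage = $16,384,243.70 / $6,490,343.70 = 2.5244.
So EBIT moves 2.5244 × (+23.9%) = +60.3%.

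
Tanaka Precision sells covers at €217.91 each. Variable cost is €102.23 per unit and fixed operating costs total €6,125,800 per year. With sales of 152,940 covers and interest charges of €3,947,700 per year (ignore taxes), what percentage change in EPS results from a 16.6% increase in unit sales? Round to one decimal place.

+38.5%

Total contribution margin = 152,940 × €115.68 = €17,692,099.20.
Operating income = contribution − fixed costs = €17,692,099.20 − €6,125,800 = €11,566,299.20.
After interest of €3,947,700.00, pre-tax earnings = €7,618,599.20.
DCL = total CM / (EBIT − I) = €17,692,099.20 / €7,618,599.20 = 2.3222.
EPS therefore changes by 2.3222 × (+16.6%) = +38.5%.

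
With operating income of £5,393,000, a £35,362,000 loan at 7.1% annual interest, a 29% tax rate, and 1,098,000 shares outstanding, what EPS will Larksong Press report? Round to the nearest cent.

£1.86

Interest = £2,510,702.00, so EBT = £5,393,000 − £2,510,702.00 = £2,882,298.00.
After tax at 29%: net income = £2,882,298.00 × 0.71 = £2,046,431.58.
EPS = £2,046,431.58 ÷ 1,098,000 = £1.86.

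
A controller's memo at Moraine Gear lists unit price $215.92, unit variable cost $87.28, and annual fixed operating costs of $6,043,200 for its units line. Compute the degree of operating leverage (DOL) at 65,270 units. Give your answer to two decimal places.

3.57

At 65,270 units, contribution = 65,270 × $128.64 = $8,396,332.80.
Subtracting fixed costs: EBIT = $8,396,332.80 − $6,043,200 = $2,353,132.80.
So DOL = total CM / EBIT = $8,396,332.80 / $2,353,132.80 = 3.5682.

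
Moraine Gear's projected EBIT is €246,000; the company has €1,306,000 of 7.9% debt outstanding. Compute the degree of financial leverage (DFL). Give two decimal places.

1.72

Annual interest charges come to €103,174.00.
DFL = EBIT ÷ (EBIT − I) = €246,000 ÷ (€246,000 − €103,174.00) = €246,000 ÷ €142,826.00 = 1.7224.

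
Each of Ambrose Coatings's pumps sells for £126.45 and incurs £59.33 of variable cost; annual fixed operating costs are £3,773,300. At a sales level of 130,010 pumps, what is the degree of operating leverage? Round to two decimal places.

1.76

At 130,010 units, contribution = 130,010 × £67.12 = £8,726,271.20.
Operating income = contribution − fixed costs = £8,726,271.20 − £3,773,300 = £4,952,971.20.
Degree of operating leverage = £8,726,271.20 / £4,952,971.20 = 1.7618.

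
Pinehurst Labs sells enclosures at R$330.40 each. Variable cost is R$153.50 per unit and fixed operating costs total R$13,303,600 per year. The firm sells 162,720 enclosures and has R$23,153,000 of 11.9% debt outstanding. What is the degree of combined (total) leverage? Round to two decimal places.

2.26

Total contribution margin = 162,720 × R$176.90 = R$28,785,168.00.
EBIT = R$28,785,168.00 − R$13,303,600 = R$15,481,568.00. Interest = R$2,755,207.00.
DOL = R$28,785,168.00 ÷ R$15,481,568.00 = 1.8593; DFL = R$15,481,568.00 ÷ R$12,726,361.00 = 1.2165.
Combined leverage = 1.8593 × 1.2165 = 2.2618.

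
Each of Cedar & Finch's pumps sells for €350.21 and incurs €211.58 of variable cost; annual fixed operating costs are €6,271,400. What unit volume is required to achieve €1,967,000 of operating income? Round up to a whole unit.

Each unit contributes €350.21 − €211.58 = €138.63.
Units = (FC + target) / CM = (€6,271,400 + €1,967,000) / €138.63 = 59,427.25, so 59,428 pumps.

59,428 pumps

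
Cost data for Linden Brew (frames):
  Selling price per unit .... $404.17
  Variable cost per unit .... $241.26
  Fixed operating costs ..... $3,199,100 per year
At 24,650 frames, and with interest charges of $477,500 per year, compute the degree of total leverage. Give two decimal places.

At 24,650 units, contribution = 24,650 × $162.91 = $4,015,731.50.
Subtracting fixed costs: EBIT = $4,015,731.50 − $3,199,100 = $816,631.50. Interest = $477,500.00.
DOL = $4,015,731.50 ÷ $816,631.50 = 4.9174; DFL = $816,631.50 ÷ $339,131.50 = 2.4080.
DCL = DOL × DFL = 4.9174 × 2.4080 = 11.8411.

11.84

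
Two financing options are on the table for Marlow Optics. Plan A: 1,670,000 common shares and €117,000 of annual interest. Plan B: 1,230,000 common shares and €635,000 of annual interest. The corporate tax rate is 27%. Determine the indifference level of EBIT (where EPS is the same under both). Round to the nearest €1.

€2,083,045

Set EPS_A = EPS_B: (EBIT − €117,000)(1 − 0.27) ÷ 1,670,000 = (EBIT − €635,000)(1 − 0.27) ÷ 1,230,000.
The (1 − t) factor cancels: (EBIT − 117,000) × 1,230,000 = (EBIT − 635,000) × 1,670,000.
Solving, EBIT = (635,000·1,670,000 − 117,000·1,230,000) / (1,670,000 − 1,230,000) = 916,540,000,000 / 440,000 = 2,083,045.45.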